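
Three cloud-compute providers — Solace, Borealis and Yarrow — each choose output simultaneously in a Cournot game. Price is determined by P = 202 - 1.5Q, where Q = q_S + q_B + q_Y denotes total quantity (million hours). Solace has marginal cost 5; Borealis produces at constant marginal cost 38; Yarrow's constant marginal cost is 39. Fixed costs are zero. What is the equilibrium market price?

71

Solace's profit: π_S = (202 - 1.5Q)q_S - (5q_S). Setting ∂π_S/∂q_S = 0: 197 - 3q_S - (3/2)(q_B + q_Y) = 0.
Borealis's profit: π_B = (202 - 1.5Q)q_B - (38q_B). Setting ∂π_B/∂q_B = 0: 164 - 3q_B - (3/2)(q_S + q_Y) = 0.
Yarrow's first-order condition: 163 - 3q_Y - (3/2)(q_S + q_B) = 0.
Summing all 3 equations gives 524 − 6Q = 0, hence Q = 262/3.
Back-substituting: q_S = (197 − 131)/(3/2) = 44, q_B = (164 − 131)/(3/2) = 22, q_Y = (163 − 131)/(3/2) = 64/3.
Total output Q = 262/3, so price P = 202 - (3/2)·(262/3) = 71.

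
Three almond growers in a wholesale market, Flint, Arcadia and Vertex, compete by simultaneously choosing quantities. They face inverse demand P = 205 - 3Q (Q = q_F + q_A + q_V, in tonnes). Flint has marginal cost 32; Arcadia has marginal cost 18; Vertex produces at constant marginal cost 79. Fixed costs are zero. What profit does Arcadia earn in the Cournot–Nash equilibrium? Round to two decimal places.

Flint's profit: π_F = (205 - 3Q)q_F - (32q_F). Setting ∂π_F/∂q_F = 0: 173 - 6q_F - 3(q_A + q_V) = 0.
Arcadia's profit: π_A = (205 - 3Q)q_A - (18q_A). Setting ∂π_A/∂q_A = 0: 187 - 6q_A - 3(q_F + q_V) = 0.
Vertex's profit: π_V = (205 - 3Q)q_V - (79q_V). Setting ∂π_V/∂q_V = 0: 126 - 6q_V - 3(q_F + q_A) = 0.
Adding the 3 first-order conditions: 486 − 12Q = 0, so Q = 81/2.
Back-substituting: q_F = (173 − 243/2)/3 = 103/6, q_A = (187 − 243/2)/3 = 131/6, q_V = (126 − 243/2)/3 = 3/2.
Price P = 205 - 3·(81/2) = 167/2.
Arcadia's profit: (167/2 - 18)·(131/6) = 1430.0833.

1430.08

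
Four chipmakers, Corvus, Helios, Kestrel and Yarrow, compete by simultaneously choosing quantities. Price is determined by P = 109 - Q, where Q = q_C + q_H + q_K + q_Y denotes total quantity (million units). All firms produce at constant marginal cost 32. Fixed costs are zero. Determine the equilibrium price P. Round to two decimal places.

47.40

A representative firm's profit is π_i = q_i(109 - Q) - 32q_i.
Setting ∂π_i/∂q_i = 0 with rivals' quantities fixed: 77 - 2q_i - Σ_{j≠i} q_j = 0.
With identical firms every q_j equals q_i, so Σ_{j≠i} q_j = 3q_i and 77 = 5q_i, giving q_i = 77/5.
Total output Q = 308/5, so price P = 109 - 308/5 = 237/5.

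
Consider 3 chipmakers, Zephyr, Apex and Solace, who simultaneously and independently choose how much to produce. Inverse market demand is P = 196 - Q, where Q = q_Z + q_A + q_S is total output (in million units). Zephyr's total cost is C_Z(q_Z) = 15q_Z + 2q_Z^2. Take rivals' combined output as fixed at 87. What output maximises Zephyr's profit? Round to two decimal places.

With rivals' combined output fixed at 87, Zephyr's profit is π_Z = (196 - 87 - q_Z)q_Z - (15q_Z + 2q_Z²) = (109 - q_Z)q_Z - (15q_Z + 2q_Z²).
∂π_Z/∂q_Z = 94 - 6q_Z = 0, so q_Z = 47/3.

15.67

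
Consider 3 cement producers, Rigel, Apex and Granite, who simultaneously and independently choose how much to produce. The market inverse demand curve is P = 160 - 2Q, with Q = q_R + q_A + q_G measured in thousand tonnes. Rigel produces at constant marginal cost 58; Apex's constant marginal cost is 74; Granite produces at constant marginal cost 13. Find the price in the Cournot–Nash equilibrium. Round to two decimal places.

Rigel's profit: π_R = (160 - 2Q)q_R - (58q_R). Setting ∂π_R/∂q_R = 0: 102 - 4q_R - 2(q_A + q_G) = 0.
Apex's first-order condition: 86 - 4q_A - 2(q_R + q_G) = 0.
Granite's first-order condition: 147 - 4q_G - 2(q_R + q_A) = 0.
Adding the 3 conditions: 335 − 4Q − 4Q = 0, i.e. Q = 335/8.
Back-substituting: q_R = (102 − 335/4)/2 = 73/8, q_A = (86 − 335/4)/2 = 9/8, q_G = (147 − 335/4)/2 = 253/8.
Total output Q = 335/8, so price P = 160 - 2·(335/8) = 305/4.

76.25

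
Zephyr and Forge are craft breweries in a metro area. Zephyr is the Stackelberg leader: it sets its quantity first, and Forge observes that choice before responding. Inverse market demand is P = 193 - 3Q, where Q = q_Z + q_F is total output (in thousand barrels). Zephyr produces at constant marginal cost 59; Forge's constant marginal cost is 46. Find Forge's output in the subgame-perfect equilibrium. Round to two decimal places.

Solve by backward induction. Given q_Z, the follower Forge maximises π_F = (193 - 3q_Z - 3q_F)q_F - 46q_F.
Setting the follower's marginal profit to zero, 147 - 3q_Z - 6q_F = 0, i.e. q_F = (147 - 3q_Z)/6.
Zephyr substitutes q_F(q_Z) into its own profit: π_Z = q_Z(193 - 3q_Z - (147 - 3q_Z)/2) - 59q_Z = (239/2 - (3/2)q_Z)q_Z - 59q_Z.
Leader FOC: 121/2 - 3q_Z = 0, so q_Z = 121/6.
Then q_F = (147 - 3·(121/6))/6 = 173/12.

14.42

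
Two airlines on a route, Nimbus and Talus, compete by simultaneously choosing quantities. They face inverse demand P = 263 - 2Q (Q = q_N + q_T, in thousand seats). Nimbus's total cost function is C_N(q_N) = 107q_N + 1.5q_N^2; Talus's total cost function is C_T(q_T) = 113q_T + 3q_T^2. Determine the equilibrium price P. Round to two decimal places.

Nimbus's profit: π_N = (263 - 2Q)q_N - (107q_N + (3/2)q_N²). Setting ∂π_N/∂q_N = 0: 156 - 7q_N - 2(q_T) = 0.
Talus's first-order condition: 150 - 10q_T - 2(q_N) = 0.
Rearranging gives the reaction functions q_N = (156 - 2q_T)/7 and q_T = (150 - 2q_N)/10.
Solving the pair: q_N = 210/11, q_T = 123/11.
Total output Q = 333/11, so price P = 263 - 2·(333/11) = 202.4545.

202.45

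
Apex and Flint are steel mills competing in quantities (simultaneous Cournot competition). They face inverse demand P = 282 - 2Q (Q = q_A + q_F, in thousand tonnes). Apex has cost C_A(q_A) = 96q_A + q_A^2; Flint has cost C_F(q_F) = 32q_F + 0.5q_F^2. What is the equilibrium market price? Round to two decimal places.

162.15

Apex's profit: π_A = (282 - 2Q)q_A - (96q_A + q_A²). Setting ∂π_A/∂q_A = 0: 186 - 6q_A - 2(q_F) = 0.
Flint's first-order condition: 250 - 5q_F - 2(q_A) = 0.
Best responses: q_A = (186 - 2q_F)/6, q_F = (250 - 2q_A)/5.
Solving the pair: q_A = 215/13, q_F = 564/13.
Total output Q = 779/13, so price P = 282 - 2·(779/13) = 162.1538.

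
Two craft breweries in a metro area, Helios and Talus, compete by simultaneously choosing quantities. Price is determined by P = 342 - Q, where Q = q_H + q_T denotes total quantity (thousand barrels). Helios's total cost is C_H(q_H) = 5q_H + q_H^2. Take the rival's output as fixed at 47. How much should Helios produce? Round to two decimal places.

With the rival's output fixed at 47, Helios's profit is π_H = (342 - 47 - q_H)q_H - (5q_H + q_H²) = (295 - q_H)q_H - (5q_H + q_H²).
∂π_H/∂q_H = 290 - 4q_H = 0, so q_H = 145/2.

72.50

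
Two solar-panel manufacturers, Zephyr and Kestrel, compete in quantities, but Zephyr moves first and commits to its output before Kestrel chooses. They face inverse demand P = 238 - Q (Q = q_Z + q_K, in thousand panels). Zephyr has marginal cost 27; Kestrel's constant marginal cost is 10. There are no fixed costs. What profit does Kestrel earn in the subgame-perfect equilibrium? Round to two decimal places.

4290.25

The follower Kestrel best-responds to any q_Z: π_K = (238 - Q)q_K - 10q_K.
Setting the follower's marginal profit to zero, 228 - q_Z - 2q_K = 0, i.e. q_K = (228 - q_Z)/2.
Zephyr substitutes q_K(q_Z) into its own profit: π_Z = q_Z(238 - q_Z - (228 - q_Z)/2) - 27q_Z = (124 - (1/2)q_Z)q_Z - 27q_Z.
Maximising: ∂π_Z/∂q_Z = 97 - q_Z = 0, giving q_Z = 97.
Then q_K = (228 - 97)/2 = 131/2.
Price P = 238 - 325/2 = 151/2.
Kestrel's profit: (151/2 - 10)·(131/2) = 4290.2500.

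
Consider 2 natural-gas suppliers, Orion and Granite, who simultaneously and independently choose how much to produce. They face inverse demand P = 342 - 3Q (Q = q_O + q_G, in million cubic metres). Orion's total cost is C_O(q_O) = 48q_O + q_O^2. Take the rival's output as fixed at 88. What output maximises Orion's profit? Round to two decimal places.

With the rival's output fixed at 88, Orion's profit is π_O = (342 - 3·88 - 3q_O)q_O - (48q_O + q_O²) = (78 - 3q_O)q_O - (48q_O + q_O²).
∂π_O/∂q_O = 30 - 8q_O = 0, so q_O = 15/4.

3.75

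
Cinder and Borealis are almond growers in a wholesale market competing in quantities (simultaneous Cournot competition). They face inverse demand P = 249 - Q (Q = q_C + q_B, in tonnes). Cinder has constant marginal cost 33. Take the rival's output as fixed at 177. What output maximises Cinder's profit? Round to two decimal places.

With the rival's output fixed at 177, Cinder's profit is π_C = (249 - 177 - q_C)q_C - (33q_C) = (72 - q_C)q_C - (33q_C).
∂π_C/∂q_C = 39 - 2q_C = 0, so q_C = 39/2.

19.50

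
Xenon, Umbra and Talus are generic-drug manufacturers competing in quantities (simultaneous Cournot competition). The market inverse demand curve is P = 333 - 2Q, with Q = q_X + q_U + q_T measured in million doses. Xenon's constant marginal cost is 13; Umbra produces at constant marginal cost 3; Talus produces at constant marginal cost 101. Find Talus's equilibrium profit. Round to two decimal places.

Xenon's profit: π_X = (333 - 2Q)q_X - (13q_X). Setting ∂π_X/∂q_X = 0: 320 - 4q_X - 2(q_U + q_T) = 0.
Umbra's profit: π_U = (333 - 2Q)q_U - (3q_U). Setting ∂π_U/∂q_U = 0: 330 - 4q_U - 2(q_X + q_T) = 0.
Talus's first-order condition: 232 - 4q_T - 2(q_X + q_U) = 0.
Adding the 3 first-order conditions: 882 − 8Q = 0, so Q = 441/4.
Back-substituting: q_X = (320 − 441/2)/2 = 199/4, q_U = (330 − 441/2)/2 = 219/4, q_T = (232 − 441/2)/2 = 23/4.
Price P = 333 - 2·(441/4) = 225/2.
Talus's profit: (225/2 - 101)·(23/4) = 529/8.

66.13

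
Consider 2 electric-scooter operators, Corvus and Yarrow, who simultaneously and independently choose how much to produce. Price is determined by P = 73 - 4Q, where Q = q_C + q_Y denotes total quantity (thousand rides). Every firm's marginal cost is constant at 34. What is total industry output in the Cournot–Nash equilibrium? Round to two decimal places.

Each firm earns π_i = (73 - 4Q)q_i - 34q_i.
First-order condition (treating rivals' output as given): 39 - 8q_i - 4q_j = 0.
With identical firms every q_j equals q_i, so q_j = q_i and 39 = 12q_i, giving q_i = 13/4.
Total output Q = 13/4 + 13/4 = 13/2.

6.50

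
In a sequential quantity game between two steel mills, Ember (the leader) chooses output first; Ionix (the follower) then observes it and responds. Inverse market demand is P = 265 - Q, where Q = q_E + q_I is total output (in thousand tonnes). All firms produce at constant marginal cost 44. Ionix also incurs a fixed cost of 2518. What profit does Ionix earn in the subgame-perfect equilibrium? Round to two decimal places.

534.56

The follower Ionix best-responds to any q_E: π_I = (265 - Q)q_I - 44q_I.
∂π_I/∂q_I = 221 - q_E - 2q_I = 0 gives the reaction function q_I = (221 - q_E)/2.
Ember substitutes q_I(q_E) into its own profit: π_E = q_E(265 - q_E - (221 - q_E)/2) - 44q_E = (309/2 - (1/2)q_E)q_E - 44q_E.
The leader's first-order condition 221/2 - q_E = 0 yields q_E = 221/2.
Then q_I = (221 - 221/2)/2 = 221/4.
Price P = 265 - 663/4 = 397/4.
Ionix's profit: (397/4 - 44)·(221/4) - 2518 = 534.5625.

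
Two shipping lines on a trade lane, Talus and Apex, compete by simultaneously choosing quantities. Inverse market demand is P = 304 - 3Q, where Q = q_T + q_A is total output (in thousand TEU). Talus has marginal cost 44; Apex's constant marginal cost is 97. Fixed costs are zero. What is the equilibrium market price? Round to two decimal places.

Talus's profit: π_T = (304 - 3Q)q_T - (44q_T). Setting ∂π_T/∂q_T = 0: 260 - 6q_T - 3(q_A) = 0.
Apex's first-order condition: 207 - 6q_A - 3(q_T) = 0.
Rearranging gives the reaction functions q_T = (260 - 3q_A)/6 and q_A = (207 - 3q_T)/6.
Solving the pair: q_T = 313/9, q_A = 154/9.
Total output Q = 467/9, so price P = 304 - 3·(467/9) = 445/3.

148.33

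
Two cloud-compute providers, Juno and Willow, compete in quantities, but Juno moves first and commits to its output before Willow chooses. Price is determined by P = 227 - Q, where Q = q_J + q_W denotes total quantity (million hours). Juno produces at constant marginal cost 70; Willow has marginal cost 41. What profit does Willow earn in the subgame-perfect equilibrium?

3721

The follower Willow best-responds to any q_J: π_W = (227 - Q)q_W - 41q_W.
∂π_W/∂q_W = 186 - q_J - 2q_W = 0 gives the reaction function q_W = (186 - q_J)/2.
Juno substitutes q_W(q_J) into its own profit: π_J = q_J(227 - q_J - (186 - q_J)/2) - 70q_J = (134 - (1/2)q_J)q_J - 70q_J.
The leader's first-order condition 64 - q_J = 0 yields q_J = 64.
Then q_W = (186 - 64)/2 = 61.
Price P = 227 - 125 = 102.
Willow's profit: (102 - 41)·61 = 3721.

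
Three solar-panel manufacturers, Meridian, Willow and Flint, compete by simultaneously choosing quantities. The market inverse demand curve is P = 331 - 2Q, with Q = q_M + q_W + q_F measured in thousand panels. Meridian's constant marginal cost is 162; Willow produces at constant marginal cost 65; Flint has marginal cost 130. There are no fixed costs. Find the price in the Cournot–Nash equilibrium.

172

Meridian's profit: π_M = (331 - 2Q)q_M - (162q_M). Setting ∂π_M/∂q_M = 0: 169 - 4q_M - 2(q_W + q_F) = 0.
Willow's first-order condition: 266 - 4q_W - 2(q_M + q_F) = 0.
Flint's first-order condition: 201 - 4q_F - 2(q_M + q_W) = 0.
Adding the 3 conditions: 636 − 4Q − 4Q = 0, i.e. Q = 159/2.
Back-substituting: q_M = (169 − 159)/2 = 5, q_W = (266 − 159)/2 = 107/2, q_F = (201 − 159)/2 = 21.
Total output Q = 159/2, so price P = 331 - 2·(159/2) = 172.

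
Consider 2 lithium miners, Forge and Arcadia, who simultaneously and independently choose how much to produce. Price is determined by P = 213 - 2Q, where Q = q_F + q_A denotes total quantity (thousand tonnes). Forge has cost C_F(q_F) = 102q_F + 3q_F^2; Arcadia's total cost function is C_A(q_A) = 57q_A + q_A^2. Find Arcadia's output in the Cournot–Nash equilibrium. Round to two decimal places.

Forge's profit: π_F = (213 - 2Q)q_F - (102q_F + 3q_F²). Setting ∂π_F/∂q_F = 0: 111 - 10q_F - 2(q_A) = 0.
Arcadia's first-order condition: 156 - 6q_A - 2(q_F) = 0.
Rearranging gives the reaction functions q_F = (111 - 2q_A)/10 and q_A = (156 - 2q_F)/6.
Solving the pair: q_F = 177/28, q_A = 669/28.

23.89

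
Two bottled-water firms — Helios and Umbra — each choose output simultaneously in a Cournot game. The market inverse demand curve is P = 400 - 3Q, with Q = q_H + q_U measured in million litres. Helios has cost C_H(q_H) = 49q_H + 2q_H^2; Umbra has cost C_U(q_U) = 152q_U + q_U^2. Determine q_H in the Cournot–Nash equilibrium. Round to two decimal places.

Helios's profit: π_H = (400 - 3Q)q_H - (49q_H + 2q_H²). Setting ∂π_H/∂q_H = 0: 351 - 10q_H - 3(q_U) = 0.
Umbra's profit: π_U = (400 - 3Q)q_U - (152q_U + q_U²). Setting ∂π_U/∂q_U = 0: 248 - 8q_U - 3(q_H) = 0.
So q_H = (351 - 3q_U)/10 and q_U = (248 - 3q_H)/8.
Substituting one into the other gives q_H = 29.0704 and q_U = 1427/71.

29.07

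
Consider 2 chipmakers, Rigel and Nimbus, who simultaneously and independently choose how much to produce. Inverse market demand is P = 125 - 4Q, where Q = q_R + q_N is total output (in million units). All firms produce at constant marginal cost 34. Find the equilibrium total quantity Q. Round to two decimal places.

Each firm earns π_i = (125 - 4Q)q_i - 34q_i.
Setting ∂π_i/∂q_i = 0 with rivals' quantities fixed: 91 - 8q_i - 4q_j = 0.
With identical firms every q_j equals q_i, so q_j = q_i and 91 = 12q_i, giving q_i = 91/12.
Total output Q = 91/12 + 91/12 = 91/6.

15.17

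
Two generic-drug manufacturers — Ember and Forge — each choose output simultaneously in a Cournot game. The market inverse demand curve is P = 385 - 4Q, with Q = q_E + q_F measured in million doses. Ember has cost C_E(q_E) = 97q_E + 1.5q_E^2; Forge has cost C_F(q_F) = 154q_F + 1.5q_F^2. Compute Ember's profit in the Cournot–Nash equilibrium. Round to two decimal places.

Ember's profit: π_E = (385 - 4Q)q_E - (97q_E + (3/2)q_E²). Setting ∂π_E/∂q_E = 0: 288 - 11q_E - 4(q_F) = 0.
Forge's first-order condition: 231 - 11q_F - 4(q_E) = 0.
Best responses: q_E = (288 - 4q_F)/11, q_F = (231 - 4q_E)/11.
Substituting one into the other gives q_E = 748/35 and q_F = 463/35.
Price P = 385 - 4·(173/5) = 1233/5.
Ember's profit: (1233/5)·(748/35) - 97·(748/35) - (3/2)(748/35)² = 2512.0588.

2512.06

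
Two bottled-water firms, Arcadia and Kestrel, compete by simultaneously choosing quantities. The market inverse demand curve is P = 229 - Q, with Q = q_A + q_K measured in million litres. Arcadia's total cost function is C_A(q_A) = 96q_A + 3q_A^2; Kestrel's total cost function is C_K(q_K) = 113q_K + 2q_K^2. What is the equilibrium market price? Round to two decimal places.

Arcadia's profit: π_A = (229 - Q)q_A - (96q_A + 3q_A²). Setting ∂π_A/∂q_A = 0: 133 - 8q_A - (q_K) = 0.
Kestrel's first-order condition: 116 - 6q_K - (q_A) = 0.
Rearranging gives the reaction functions q_A = (133 - q_K)/8 and q_K = (116 - q_A)/6.
Solving the pair: q_A = 682/47, q_K = 795/47.
Total output Q = 1477/47, so price P = 229 - 1477/47 = 197.5745.

197.57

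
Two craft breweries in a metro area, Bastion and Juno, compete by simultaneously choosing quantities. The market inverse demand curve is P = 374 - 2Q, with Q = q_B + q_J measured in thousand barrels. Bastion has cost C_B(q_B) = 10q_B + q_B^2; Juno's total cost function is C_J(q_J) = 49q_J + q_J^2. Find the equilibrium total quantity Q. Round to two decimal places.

86.13

Bastion's profit: π_B = (374 - 2Q)q_B - (10q_B + q_B²). Setting ∂π_B/∂q_B = 0: 364 - 6q_B - 2(q_J) = 0.
Juno's profit: π_J = (374 - 2Q)q_J - (49q_J + q_J²). Setting ∂π_J/∂q_J = 0: 325 - 6q_J - 2(q_B) = 0.
Best responses: q_B = (364 - 2q_J)/6, q_J = (325 - 2q_B)/6.
Solving the pair: q_B = 767/16, q_J = 611/16.
Total output Q = 767/16 + 611/16 = 689/8.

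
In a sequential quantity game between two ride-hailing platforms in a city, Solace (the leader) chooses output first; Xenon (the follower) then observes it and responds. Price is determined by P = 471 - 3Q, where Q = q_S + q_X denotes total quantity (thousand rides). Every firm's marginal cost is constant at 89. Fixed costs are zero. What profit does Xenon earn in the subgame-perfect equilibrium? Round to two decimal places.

The follower Xenon best-responds to any q_S: π_X = (471 - 3Q)q_X - 89q_X.
Follower FOC: 382 - 3q_S - 6q_X = 0, so q_X(q_S) = (382 - 3q_S)/6.
Solace substitutes q_X(q_S) into its own profit: π_S = q_S(471 - 3q_S - (382 - 3q_S)/2) - 89q_S = (280 - (3/2)q_S)q_S - 89q_S.
The leader's first-order condition 191 - 3q_S = 0 yields q_S = 191/3.
Then q_X = (382 - 3·(191/3))/6 = 191/6.
Price P = 471 - 3·(191/2) = 369/2.
Xenon's profit: (369/2 - 89)·(191/6) = 3040.0833.

3040.08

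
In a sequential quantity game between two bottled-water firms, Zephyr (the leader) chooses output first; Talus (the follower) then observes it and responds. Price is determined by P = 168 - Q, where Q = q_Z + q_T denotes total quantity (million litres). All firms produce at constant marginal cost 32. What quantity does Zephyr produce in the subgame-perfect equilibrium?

Solve by backward induction. Given q_Z, the follower Talus maximises π_T = (168 - q_Z - q_T)q_T - 32q_T.
Setting the follower's marginal profit to zero, 136 - q_Z - 2q_T = 0, i.e. q_T = (136 - q_Z)/2.
The leader anticipates this reaction. Substituting into P = 168 - Q gives P = 100 - (1/2)q_Z, so π_Z = (100 - (1/2)q_Z)q_Z - 32q_Z.
The leader's first-order condition 68 - q_Z = 0 yields q_Z = 68.
Then q_T = (136 - 68)/2 = 34.

68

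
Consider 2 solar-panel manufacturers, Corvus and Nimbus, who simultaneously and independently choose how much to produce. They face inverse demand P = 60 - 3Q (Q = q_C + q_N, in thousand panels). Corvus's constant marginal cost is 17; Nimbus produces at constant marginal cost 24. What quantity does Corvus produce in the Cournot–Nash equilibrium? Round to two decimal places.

5.56

Corvus's profit: π_C = (60 - 3Q)q_C - (17q_C). Setting ∂π_C/∂q_C = 0: 43 - 6q_C - 3(q_N) = 0.
Nimbus's first-order condition: 36 - 6q_N - 3(q_C) = 0.
Rearranging gives the reaction functions q_C = (43 - 3q_N)/6 and q_N = (36 - 3q_C)/6.
Solving the pair: q_C = 50/9, q_N = 29/9.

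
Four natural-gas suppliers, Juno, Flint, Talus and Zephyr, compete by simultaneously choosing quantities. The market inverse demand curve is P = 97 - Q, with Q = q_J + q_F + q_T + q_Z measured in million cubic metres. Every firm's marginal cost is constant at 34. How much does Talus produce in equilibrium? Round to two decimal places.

Each firm earns π_i = (97 - Q)q_i - 34q_i.
First-order condition (treating rivals' output as given): 63 - 2q_i - Σ_{j≠i} q_j = 0.
With identical firms every q_j equals q_i, so Σ_{j≠i} q_j = 3q_i and 63 = 5q_i, giving q_i = 63/5.

12.60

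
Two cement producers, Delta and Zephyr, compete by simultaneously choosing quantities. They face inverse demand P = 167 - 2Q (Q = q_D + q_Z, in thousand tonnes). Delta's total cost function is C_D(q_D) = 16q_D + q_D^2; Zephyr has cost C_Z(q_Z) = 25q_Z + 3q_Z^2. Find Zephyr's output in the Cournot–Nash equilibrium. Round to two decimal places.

9.82

Delta's profit: π_D = (167 - 2Q)q_D - (16q_D + q_D²). Setting ∂π_D/∂q_D = 0: 151 - 6q_D - 2(q_Z) = 0.
Zephyr's first-order condition: 142 - 10q_Z - 2(q_D) = 0.
Best responses: q_D = (151 - 2q_Z)/6, q_Z = (142 - 2q_D)/10.
Substituting one into the other gives q_D = 613/28 and q_Z = 275/28.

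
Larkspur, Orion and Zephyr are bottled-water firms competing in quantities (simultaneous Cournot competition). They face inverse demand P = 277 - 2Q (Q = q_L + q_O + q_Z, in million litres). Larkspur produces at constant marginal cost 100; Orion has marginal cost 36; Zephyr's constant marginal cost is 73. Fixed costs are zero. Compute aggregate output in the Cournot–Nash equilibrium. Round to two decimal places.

77.75

Larkspur's profit: π_L = (277 - 2Q)q_L - (100q_L). Setting ∂π_L/∂q_L = 0: 177 - 4q_L - 2(q_O + q_Z) = 0.
Orion's first-order condition: 241 - 4q_O - 2(q_L + q_Z) = 0.
Zephyr's first-order condition: 204 - 4q_Z - 2(q_L + q_O) = 0.
Summing all 3 equations gives 622 − 8Q = 0, hence Q = 311/4.
Back-substituting: q_L = (177 − 311/2)/2 = 43/4, q_O = (241 − 311/2)/2 = 171/4, q_Z = (204 − 311/2)/2 = 97/4.
Total output Q = 43/4 + 171/4 + 97/4 = 311/4.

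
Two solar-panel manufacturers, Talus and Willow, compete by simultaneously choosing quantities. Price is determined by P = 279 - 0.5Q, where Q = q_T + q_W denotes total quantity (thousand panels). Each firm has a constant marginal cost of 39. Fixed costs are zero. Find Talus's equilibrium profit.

12800

Each firm earns π_i = (279 - 0.5Q)q_i - 39q_i.
Setting ∂π_i/∂q_i = 0 with rivals' quantities fixed: 240 - q_i - (1/2)q_j = 0.
By symmetry each firm produces the same amount; substituting q_j = q_i yields q_i = 240/(3/2) = 160.
Price P = 279 - (1/2)·320 = 119.
Talus's profit: (119 - 39)·160 = 12800.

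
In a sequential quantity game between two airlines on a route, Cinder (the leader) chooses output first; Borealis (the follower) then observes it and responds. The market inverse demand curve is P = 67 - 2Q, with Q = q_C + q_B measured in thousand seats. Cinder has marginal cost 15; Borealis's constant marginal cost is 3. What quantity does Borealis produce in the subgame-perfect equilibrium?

11

Solve by backward induction. Given q_C, the follower Borealis maximises π_B = (67 - 2q_C - 2q_B)q_B - 3q_B.
Setting the follower's marginal profit to zero, 64 - 2q_C - 4q_B = 0, i.e. q_B = (64 - 2q_C)/4.
Cinder substitutes q_B(q_C) into its own profit: π_C = q_C(67 - 2q_C - (64 - 2q_C)/2) - 15q_C = (35 - q_C)q_C - 15q_C.
Maximising: ∂π_C/∂q_C = 20 - 2q_C = 0, giving q_C = 10.
Then q_B = (64 - 2·10)/4 = 11.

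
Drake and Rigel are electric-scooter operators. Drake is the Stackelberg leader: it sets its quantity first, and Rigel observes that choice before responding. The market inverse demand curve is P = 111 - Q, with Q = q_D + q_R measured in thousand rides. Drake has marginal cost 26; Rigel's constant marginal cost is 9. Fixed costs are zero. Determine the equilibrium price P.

43

Solve by backward induction. Given q_D, the follower Rigel maximises π_R = (111 - q_D - q_R)q_R - 9q_R.
Follower FOC: 102 - q_D - 2q_R = 0, so q_R(q_D) = (102 - q_D)/2.
The leader anticipates this reaction. Substituting into P = 111 - Q gives P = 60 - (1/2)q_D, so π_D = (60 - (1/2)q_D)q_D - 26q_D.
Leader FOC: 34 - q_D = 0, so q_D = 34.
Then q_R = (102 - 34)/2 = 34.
Total output Q = 68, so price P = 111 - 68 = 43.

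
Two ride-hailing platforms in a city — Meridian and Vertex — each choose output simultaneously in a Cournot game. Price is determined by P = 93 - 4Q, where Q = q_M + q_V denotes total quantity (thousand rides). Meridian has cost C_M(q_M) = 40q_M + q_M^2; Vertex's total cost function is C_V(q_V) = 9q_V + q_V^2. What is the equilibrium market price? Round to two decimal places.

Meridian's profit: π_M = (93 - 4Q)q_M - (40q_M + q_M²). Setting ∂π_M/∂q_M = 0: 53 - 10q_M - 4(q_V) = 0.
Vertex's profit: π_V = (93 - 4Q)q_V - (9q_V + q_V²). Setting ∂π_V/∂q_V = 0: 84 - 10q_V - 4(q_M) = 0.
So q_M = (53 - 4q_V)/10 and q_V = (84 - 4q_M)/10.
Substituting one into the other gives q_M = 97/42 and q_V = 157/21.
Total output Q = 137/14, so price P = 93 - 4·(137/14) = 377/7.

53.86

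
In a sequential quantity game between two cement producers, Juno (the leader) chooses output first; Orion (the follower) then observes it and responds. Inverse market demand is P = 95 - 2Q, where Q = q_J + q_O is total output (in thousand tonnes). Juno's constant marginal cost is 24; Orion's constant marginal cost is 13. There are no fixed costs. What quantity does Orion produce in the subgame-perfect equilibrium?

Solve by backward induction. Given q_J, the follower Orion maximises π_O = (95 - 2q_J - 2q_O)q_O - 13q_O.
∂π_O/∂q_O = 82 - 2q_J - 4q_O = 0 gives the reaction function q_O = (82 - 2q_J)/4.
Juno substitutes q_O(q_J) into its own profit: π_J = q_J(95 - 2q_J - (82 - 2q_J)/2) - 24q_J = (54 - q_J)q_J - 24q_J.
Maximising: ∂π_J/∂q_J = 30 - 2q_J = 0, giving q_J = 15.
Then q_O = (82 - 2·15)/4 = 13.

13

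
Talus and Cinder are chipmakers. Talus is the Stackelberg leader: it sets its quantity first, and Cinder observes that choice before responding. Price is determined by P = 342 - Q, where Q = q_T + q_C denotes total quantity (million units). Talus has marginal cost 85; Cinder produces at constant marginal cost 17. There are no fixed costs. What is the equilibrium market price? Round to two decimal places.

132.25

The follower Cinder best-responds to any q_T: π_C = (342 - Q)q_C - 17q_C.
Follower FOC: 325 - q_T - 2q_C = 0, so q_C(q_T) = (325 - q_T)/2.
Talus substitutes q_C(q_T) into its own profit: π_T = q_T(342 - q_T - (325 - q_T)/2) - 85q_T = (359/2 - (1/2)q_T)q_T - 85q_T.
The leader's first-order condition 189/2 - q_T = 0 yields q_T = 189/2.
Then q_C = (325 - 189/2)/2 = 461/4.
Total output Q = 839/4, so price P = 342 - 839/4 = 529/4.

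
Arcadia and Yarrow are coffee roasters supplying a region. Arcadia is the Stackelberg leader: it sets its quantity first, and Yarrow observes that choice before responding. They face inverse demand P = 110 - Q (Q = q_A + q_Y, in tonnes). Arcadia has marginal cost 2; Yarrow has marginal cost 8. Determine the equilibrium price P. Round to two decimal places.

30.50

The follower Yarrow best-responds to any q_A: π_Y = (110 - Q)q_Y - 8q_Y.
∂π_Y/∂q_Y = 102 - q_A - 2q_Y = 0 gives the reaction function q_Y = (102 - q_A)/2.
The leader anticipates this reaction. Substituting into P = 110 - Q gives P = 59 - (1/2)q_A, so π_A = (59 - (1/2)q_A)q_A - 2q_A.
Maximising: ∂π_A/∂q_A = 57 - q_A = 0, giving q_A = 57.
Then q_Y = (102 - 57)/2 = 45/2.
Total output Q = 159/2, so price P = 110 - 159/2 = 61/2.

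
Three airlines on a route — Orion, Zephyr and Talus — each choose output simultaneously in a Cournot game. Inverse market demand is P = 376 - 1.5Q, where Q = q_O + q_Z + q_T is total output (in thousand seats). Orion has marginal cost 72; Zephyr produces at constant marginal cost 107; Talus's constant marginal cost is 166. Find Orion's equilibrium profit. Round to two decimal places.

Orion's profit: π_O = (376 - 1.5Q)q_O - (72q_O). Setting ∂π_O/∂q_O = 0: 304 - 3q_O - (3/2)(q_Z + q_T) = 0.
Zephyr's first-order condition: 269 - 3q_Z - (3/2)(q_O + q_T) = 0.
Talus's profit: π_T = (376 - 1.5Q)q_T - (166q_T). Setting ∂π_T/∂q_T = 0: 210 - 3q_T - (3/2)(q_O + q_Z) = 0.
Adding the 3 conditions: 783 − 3Q − 3Q = 0, i.e. Q = 261/2.
Back-substituting: q_O = (304 − 783/4)/(3/2) = 433/6, q_Z = (269 − 783/4)/(3/2) = 293/6, q_T = (210 − 783/4)/(3/2) = 19/2.
Price P = 376 - (3/2)·(261/2) = 721/4.
Orion's profit: (721/4 - 72)·(433/6) = 7812.0417.

7812.04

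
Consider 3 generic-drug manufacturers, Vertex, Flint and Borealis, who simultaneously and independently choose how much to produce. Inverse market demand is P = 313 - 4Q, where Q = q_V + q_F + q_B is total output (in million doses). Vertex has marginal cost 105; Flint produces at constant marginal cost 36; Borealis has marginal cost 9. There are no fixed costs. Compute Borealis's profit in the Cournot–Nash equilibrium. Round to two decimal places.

Vertex's profit: π_V = (313 - 4Q)q_V - (105q_V). Setting ∂π_V/∂q_V = 0: 208 - 8q_V - 4(q_F + q_B) = 0.
Flint's first-order condition: 277 - 8q_F - 4(q_V + q_B) = 0.
Borealis's profit: π_B = (313 - 4Q)q_B - (9q_B). Setting ∂π_B/∂q_B = 0: 304 - 8q_B - 4(q_V + q_F) = 0.
Adding the 3 conditions: 789 − 8Q − 8Q = 0, i.e. Q = 789/16.
Back-substituting: q_V = (208 − 789/4)/4 = 43/16, q_F = (277 − 789/4)/4 = 319/16, q_B = (304 − 789/4)/4 = 427/16.
Price P = 313 - 4·(789/16) = 463/4.
Borealis's profit: (463/4 - 9)·(427/16) = 2848.8906.

2848.89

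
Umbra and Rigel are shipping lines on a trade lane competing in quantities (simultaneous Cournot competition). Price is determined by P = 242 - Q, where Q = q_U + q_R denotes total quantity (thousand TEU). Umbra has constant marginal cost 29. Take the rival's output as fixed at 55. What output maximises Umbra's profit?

With the rival's output fixed at 55, Umbra's profit is π_U = (242 - 55 - q_U)q_U - (29q_U) = (187 - q_U)q_U - (29q_U).
∂π_U/∂q_U = 158 - 2q_U = 0, so q_U = 79.

79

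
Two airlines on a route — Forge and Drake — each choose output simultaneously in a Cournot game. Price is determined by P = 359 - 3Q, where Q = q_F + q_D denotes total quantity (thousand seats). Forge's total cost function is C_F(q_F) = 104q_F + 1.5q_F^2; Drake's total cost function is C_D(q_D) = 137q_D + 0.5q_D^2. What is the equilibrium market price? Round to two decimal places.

228.33

Forge's profit: π_F = (359 - 3Q)q_F - (104q_F + (3/2)q_F²). Setting ∂π_F/∂q_F = 0: 255 - 9q_F - 3(q_D) = 0.
Drake's profit: π_D = (359 - 3Q)q_D - (137q_D + (1/2)q_D²). Setting ∂π_D/∂q_D = 0: 222 - 7q_D - 3(q_F) = 0.
So q_F = (255 - 3q_D)/9 and q_D = (222 - 3q_F)/7.
Solving the pair: q_F = 373/18, q_D = 137/6.
Total output Q = 392/9, so price P = 359 - 3·(392/9) = 685/3.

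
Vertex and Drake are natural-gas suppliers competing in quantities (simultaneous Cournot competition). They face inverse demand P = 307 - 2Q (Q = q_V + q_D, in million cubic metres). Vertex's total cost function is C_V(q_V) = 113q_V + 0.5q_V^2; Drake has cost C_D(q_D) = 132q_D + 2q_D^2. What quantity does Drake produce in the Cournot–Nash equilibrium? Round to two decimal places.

13.53

Vertex's profit: π_V = (307 - 2Q)q_V - (113q_V + (1/2)q_V²). Setting ∂π_V/∂q_V = 0: 194 - 5q_V - 2(q_D) = 0.
Drake's first-order condition: 175 - 8q_D - 2(q_V) = 0.
Best responses: q_V = (194 - 2q_D)/5, q_D = (175 - 2q_V)/8.
Solving the pair: q_V = 601/18, q_D = 487/36.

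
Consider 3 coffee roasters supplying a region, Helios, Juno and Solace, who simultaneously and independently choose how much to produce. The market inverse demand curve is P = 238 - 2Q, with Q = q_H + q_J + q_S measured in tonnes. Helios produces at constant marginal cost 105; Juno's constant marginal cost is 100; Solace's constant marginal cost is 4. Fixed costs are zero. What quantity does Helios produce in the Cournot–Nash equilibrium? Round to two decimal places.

3.38

Helios's profit: π_H = (238 - 2Q)q_H - (105q_H). Setting ∂π_H/∂q_H = 0: 133 - 4q_H - 2(q_J + q_S) = 0.
Juno's profit: π_J = (238 - 2Q)q_J - (100q_J). Setting ∂π_J/∂q_J = 0: 138 - 4q_J - 2(q_H + q_S) = 0.
Solace's first-order condition: 234 - 4q_S - 2(q_H + q_J) = 0.
Summing all 3 equations gives 505 − 8Q = 0, hence Q = 505/8.
Back-substituting: q_H = (133 − 505/4)/2 = 27/8, q_J = (138 − 505/4)/2 = 47/8, q_S = (234 − 505/4)/2 = 431/8.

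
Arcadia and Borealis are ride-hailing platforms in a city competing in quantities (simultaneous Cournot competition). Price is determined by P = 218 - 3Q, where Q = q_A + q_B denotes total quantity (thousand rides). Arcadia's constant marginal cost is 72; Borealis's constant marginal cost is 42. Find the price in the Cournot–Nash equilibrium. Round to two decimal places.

Arcadia's profit: π_A = (218 - 3Q)q_A - (72q_A). Setting ∂π_A/∂q_A = 0: 146 - 6q_A - 3(q_B) = 0.
Borealis's profit: π_B = (218 - 3Q)q_B - (42q_B). Setting ∂π_B/∂q_B = 0: 176 - 6q_B - 3(q_A) = 0.
Best responses: q_A = (146 - 3q_B)/6, q_B = (176 - 3q_A)/6.
Solving the pair: q_A = 116/9, q_B = 206/9.
Total output Q = 322/9, so price P = 218 - 3·(322/9) = 332/3.

110.67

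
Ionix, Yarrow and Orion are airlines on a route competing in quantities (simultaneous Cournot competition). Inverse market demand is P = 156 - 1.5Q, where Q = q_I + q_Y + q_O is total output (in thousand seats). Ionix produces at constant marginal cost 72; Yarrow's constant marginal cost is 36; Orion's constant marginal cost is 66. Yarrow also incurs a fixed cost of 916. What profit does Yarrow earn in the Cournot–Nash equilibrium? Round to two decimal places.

Ionix's profit: π_I = (156 - 1.5Q)q_I - (72q_I). Setting ∂π_I/∂q_I = 0: 84 - 3q_I - (3/2)(q_Y + q_O) = 0.
Yarrow's first-order condition: 120 - 3q_Y - (3/2)(q_I + q_O) = 0.
Orion's profit: π_O = (156 - 1.5Q)q_O - (66q_O). Setting ∂π_O/∂q_O = 0: 90 - 3q_O - (3/2)(q_I + q_Y) = 0.
Adding the 3 first-order conditions: 294 − 6Q = 0, so Q = 49.
Back-substituting: q_I = (84 − 147/2)/(3/2) = 7, q_Y = (120 − 147/2)/(3/2) = 31, q_O = (90 − 147/2)/(3/2) = 11.
Price P = 156 - (3/2)·49 = 165/2.
Yarrow's profit: (165/2 - 36)·31 - 916 = 1051/2.

525.50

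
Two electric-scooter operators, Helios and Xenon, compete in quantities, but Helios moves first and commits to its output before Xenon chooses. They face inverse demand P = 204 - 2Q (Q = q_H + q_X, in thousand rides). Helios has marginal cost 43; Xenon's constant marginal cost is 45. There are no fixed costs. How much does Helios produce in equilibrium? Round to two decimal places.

Solve by backward induction. Given q_H, the follower Xenon maximises π_X = (204 - 2q_H - 2q_X)q_X - 45q_X.
Setting the follower's marginal profit to zero, 159 - 2q_H - 4q_X = 0, i.e. q_X = (159 - 2q_H)/4.
Helios substitutes q_X(q_H) into its own profit: π_H = q_H(204 - 2q_H - (159 - 2q_H)/2) - 43q_H = (249/2 - q_H)q_H - 43q_H.
Maximising: ∂π_H/∂q_H = 163/2 - 2q_H = 0, giving q_H = 163/4.
Then q_X = (159 - 2·(163/4))/4 = 155/8.

40.75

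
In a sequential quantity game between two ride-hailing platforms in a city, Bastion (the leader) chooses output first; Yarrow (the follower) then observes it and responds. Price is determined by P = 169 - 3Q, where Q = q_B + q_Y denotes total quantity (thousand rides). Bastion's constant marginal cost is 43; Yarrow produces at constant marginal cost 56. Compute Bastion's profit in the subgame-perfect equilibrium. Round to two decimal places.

805.04

The follower Yarrow best-responds to any q_B: π_Y = (169 - 3Q)q_Y - 56q_Y.
Setting the follower's marginal profit to zero, 113 - 3q_B - 6q_Y = 0, i.e. q_Y = (113 - 3q_B)/6.
The leader anticipates this reaction. Substituting into P = 169 - 3Q gives P = 225/2 - (3/2)q_B, so π_B = (225/2 - (3/2)q_B)q_B - 43q_B.
Maximising: ∂π_B/∂q_B = 139/2 - 3q_B = 0, giving q_B = 139/6.
Then q_Y = (113 - 3·(139/6))/6 = 29/4.
Price P = 169 - 3·(365/12) = 311/4.
Bastion's profit: (311/4 - 43)·(139/6) = 805.0417.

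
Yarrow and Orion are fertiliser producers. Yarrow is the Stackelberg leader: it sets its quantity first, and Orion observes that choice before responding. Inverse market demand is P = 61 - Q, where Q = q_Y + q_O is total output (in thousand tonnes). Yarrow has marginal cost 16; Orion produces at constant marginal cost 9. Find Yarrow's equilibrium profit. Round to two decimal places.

Solve by backward induction. Given q_Y, the follower Orion maximises π_O = (61 - q_Y - q_O)q_O - 9q_O.
Setting the follower's marginal profit to zero, 52 - q_Y - 2q_O = 0, i.e. q_O = (52 - q_Y)/2.
Yarrow substitutes q_O(q_Y) into its own profit: π_Y = q_Y(61 - q_Y - (52 - q_Y)/2) - 16q_Y = (35 - (1/2)q_Y)q_Y - 16q_Y.
Leader FOC: 19 - q_Y = 0, so q_Y = 19.
Then q_O = (52 - 19)/2 = 33/2.
Price P = 61 - 71/2 = 51/2.
Yarrow's profit: (51/2 - 16)·19 = 361/2.

180.50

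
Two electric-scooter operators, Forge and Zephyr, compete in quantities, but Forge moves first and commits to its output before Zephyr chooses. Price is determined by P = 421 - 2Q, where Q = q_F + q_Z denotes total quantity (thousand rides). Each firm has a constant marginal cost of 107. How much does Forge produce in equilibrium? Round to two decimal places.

Solve by backward induction. Given q_F, the follower Zephyr maximises π_Z = (421 - 2q_F - 2q_Z)q_Z - 107q_Z.
Follower FOC: 314 - 2q_F - 4q_Z = 0, so q_Z(q_F) = (314 - 2q_F)/4.
The leader anticipates this reaction. Substituting into P = 421 - 2Q gives P = 264 - q_F, so π_F = (264 - q_F)q_F - 107q_F.
The leader's first-order condition 157 - 2q_F = 0 yields q_F = 157/2.
Then q_Z = (314 - 2·(157/2))/4 = 157/4.

78.50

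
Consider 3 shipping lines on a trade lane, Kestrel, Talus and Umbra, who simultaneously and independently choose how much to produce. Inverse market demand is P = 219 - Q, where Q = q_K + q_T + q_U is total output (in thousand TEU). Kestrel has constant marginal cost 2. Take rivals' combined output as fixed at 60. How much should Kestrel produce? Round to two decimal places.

With rivals' combined output fixed at 60, Kestrel's profit is π_K = (219 - 60 - q_K)q_K - (2q_K) = (159 - q_K)q_K - (2q_K).
∂π_K/∂q_K = 157 - 2q_K = 0, so q_K = 157/2.

78.50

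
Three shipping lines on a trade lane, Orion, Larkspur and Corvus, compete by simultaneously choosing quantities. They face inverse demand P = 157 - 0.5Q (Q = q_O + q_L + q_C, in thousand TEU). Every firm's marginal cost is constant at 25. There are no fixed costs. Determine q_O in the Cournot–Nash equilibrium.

A representative firm's profit is π_i = q_i(157 - 0.5Q) - 25q_i.
Setting ∂π_i/∂q_i = 0 with rivals' quantities fixed: 132 - q_i - (1/2)·Σ_{j≠i} q_j = 0.
With identical firms every q_j equals q_i, so Σ_{j≠i} q_j = 2q_i and 132 = 2q_i, giving q_i = 66.

66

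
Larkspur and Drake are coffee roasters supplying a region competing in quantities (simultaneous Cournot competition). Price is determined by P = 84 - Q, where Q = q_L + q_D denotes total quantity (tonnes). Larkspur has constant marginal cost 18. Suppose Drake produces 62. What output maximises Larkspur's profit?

With the rival's output fixed at 62, Larkspur's profit is π_L = (84 - 62 - q_L)q_L - (18q_L) = (22 - q_L)q_L - (18q_L).
∂π_L/∂q_L = 4 - 2q_L = 0, so q_L = 2.

2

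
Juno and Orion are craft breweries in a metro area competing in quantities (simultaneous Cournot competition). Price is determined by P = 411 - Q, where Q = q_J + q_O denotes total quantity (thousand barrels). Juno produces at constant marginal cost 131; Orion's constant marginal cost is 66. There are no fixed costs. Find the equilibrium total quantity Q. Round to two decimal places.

208.33

Juno's profit: π_J = (411 - Q)q_J - (131q_J). Setting ∂π_J/∂q_J = 0: 280 - 2q_J - (q_O) = 0.
Orion's profit: π_O = (411 - Q)q_O - (66q_O). Setting ∂π_O/∂q_O = 0: 345 - 2q_O - (q_J) = 0.
Best responses: q_J = (280 - q_O)/2, q_O = (345 - q_J)/2.
Solving the pair: q_J = 215/3, q_O = 410/3.
Total output Q = 215/3 + 410/3 = 625/3.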